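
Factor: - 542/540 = -2^( - 1 )*3^(-3 ) * 5^( - 1)*271^1 = - 271/270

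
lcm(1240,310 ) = 1240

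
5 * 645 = 3225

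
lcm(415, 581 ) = 2905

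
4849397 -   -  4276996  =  9126393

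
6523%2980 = 563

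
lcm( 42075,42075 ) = 42075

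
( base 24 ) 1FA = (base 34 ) RS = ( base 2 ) 1110110010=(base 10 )946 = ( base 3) 1022001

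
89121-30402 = 58719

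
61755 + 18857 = 80612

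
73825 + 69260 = 143085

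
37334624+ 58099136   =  95433760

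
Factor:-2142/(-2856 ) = 3/4 = 2^ ( - 2 )*3^1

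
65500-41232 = 24268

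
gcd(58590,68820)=930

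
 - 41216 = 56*( - 736)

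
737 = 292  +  445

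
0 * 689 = 0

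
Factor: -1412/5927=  - 2^2*353^1*5927^( -1)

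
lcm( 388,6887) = 27548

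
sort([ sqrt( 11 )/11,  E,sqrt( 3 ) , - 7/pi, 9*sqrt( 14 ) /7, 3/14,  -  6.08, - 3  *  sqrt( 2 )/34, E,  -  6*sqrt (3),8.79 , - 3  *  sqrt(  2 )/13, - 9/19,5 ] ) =[-6 *sqrt( 3 ),-6.08,- 7/pi, - 9/19, - 3*sqrt( 2) /13, - 3 *sqrt(2)/34,3/14,sqrt (11 ) /11, sqrt( 3), E, E,9*sqrt(14)/7, 5,  8.79 ]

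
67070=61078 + 5992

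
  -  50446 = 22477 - 72923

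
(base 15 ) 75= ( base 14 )7C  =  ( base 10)110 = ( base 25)4A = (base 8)156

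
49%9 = 4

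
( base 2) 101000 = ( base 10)40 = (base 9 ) 44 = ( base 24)1G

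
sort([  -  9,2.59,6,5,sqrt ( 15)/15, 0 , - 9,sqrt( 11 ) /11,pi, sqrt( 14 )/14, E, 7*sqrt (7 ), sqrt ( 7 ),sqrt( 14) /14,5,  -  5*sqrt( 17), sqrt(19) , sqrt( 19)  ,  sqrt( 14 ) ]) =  [  -  5*sqrt(17), - 9,-9,0,sqrt( 15 )/15, sqrt ( 14 ) /14,sqrt(14) /14, sqrt(11 ) /11,  2.59,sqrt(7 ),E,pi,sqrt( 14 ),sqrt(19),sqrt( 19),5,5,  6,7 * sqrt (7 ) ] 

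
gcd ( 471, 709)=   1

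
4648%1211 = 1015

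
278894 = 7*39842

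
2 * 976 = 1952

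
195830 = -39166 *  ( - 5 )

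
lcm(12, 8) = 24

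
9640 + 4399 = 14039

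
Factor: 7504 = 2^4*7^1*67^1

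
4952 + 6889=11841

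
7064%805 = 624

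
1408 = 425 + 983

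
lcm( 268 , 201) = 804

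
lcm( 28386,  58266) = 1107054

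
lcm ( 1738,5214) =5214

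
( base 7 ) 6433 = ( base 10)2278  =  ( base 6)14314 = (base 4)203212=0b100011100110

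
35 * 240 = 8400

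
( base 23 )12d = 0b1001001100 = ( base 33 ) hr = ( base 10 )588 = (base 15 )293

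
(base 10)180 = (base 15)C0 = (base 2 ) 10110100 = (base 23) 7J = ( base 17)aa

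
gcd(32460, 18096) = 12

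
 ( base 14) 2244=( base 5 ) 142230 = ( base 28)7G4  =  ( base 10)5940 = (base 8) 13464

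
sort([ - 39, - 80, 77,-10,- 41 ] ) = [ - 80, - 41, - 39, - 10, 77]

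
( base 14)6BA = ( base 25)23F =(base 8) 2474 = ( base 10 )1340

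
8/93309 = 8/93309=0.00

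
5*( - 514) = -2570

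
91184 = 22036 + 69148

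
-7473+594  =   - 6879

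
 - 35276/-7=35276/7= 5039.43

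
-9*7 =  - 63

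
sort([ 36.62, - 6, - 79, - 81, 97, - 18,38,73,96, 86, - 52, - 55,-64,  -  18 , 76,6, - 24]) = [ - 81, - 79, - 64, - 55 , - 52, - 24, - 18, - 18, - 6, 6, 36.62, 38, 73, 76,86, 96, 97]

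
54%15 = 9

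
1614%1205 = 409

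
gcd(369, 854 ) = 1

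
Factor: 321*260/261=27820/87 = 2^2 * 3^(  -  1 ) * 5^1*13^1*29^(  -  1 )*107^1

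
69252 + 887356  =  956608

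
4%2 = 0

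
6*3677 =22062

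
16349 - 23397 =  - 7048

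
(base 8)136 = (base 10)94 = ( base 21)4a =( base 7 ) 163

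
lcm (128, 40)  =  640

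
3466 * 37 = 128242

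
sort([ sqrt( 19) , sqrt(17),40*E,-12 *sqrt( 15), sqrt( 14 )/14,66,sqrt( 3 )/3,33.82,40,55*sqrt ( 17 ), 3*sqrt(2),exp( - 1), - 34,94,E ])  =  [ - 12*sqrt ( 15 ), - 34,sqrt( 14)/14,exp( - 1), sqrt( 3)/3,E,sqrt(17 ), 3*sqrt( 2),sqrt(19),33.82 , 40,66, 94 , 40*E,55*sqrt( 17)]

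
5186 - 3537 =1649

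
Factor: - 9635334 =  - 2^1*3^1*1605889^1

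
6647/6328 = 6647/6328 = 1.05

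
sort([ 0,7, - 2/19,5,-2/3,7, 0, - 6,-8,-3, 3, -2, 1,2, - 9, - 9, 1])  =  [ - 9,- 9,- 8, - 6, -3,-2, - 2/3, - 2/19, 0, 0, 1, 1, 2, 3, 5 , 7, 7 ]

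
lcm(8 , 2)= 8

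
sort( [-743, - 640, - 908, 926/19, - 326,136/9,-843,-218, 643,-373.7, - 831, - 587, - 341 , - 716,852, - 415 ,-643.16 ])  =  [ - 908,-843, - 831, - 743, - 716, - 643.16, - 640,  -  587,-415,  -  373.7,  -  341, - 326, - 218 , 136/9, 926/19 , 643, 852] 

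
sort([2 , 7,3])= [2,3, 7] 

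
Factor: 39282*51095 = 2007113790 = 2^1*3^1*5^1*11^1* 929^1 * 6547^1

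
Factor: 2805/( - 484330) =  - 3/518 = - 2^( - 1)*3^1*7^( - 1)*37^( - 1 ) 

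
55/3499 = 55/3499 = 0.02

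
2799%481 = 394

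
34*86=2924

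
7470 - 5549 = 1921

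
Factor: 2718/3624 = 2^(-2)*3^1 = 3/4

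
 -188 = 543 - 731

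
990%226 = 86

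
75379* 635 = 47865665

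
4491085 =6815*659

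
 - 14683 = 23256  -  37939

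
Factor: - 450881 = - 450881^1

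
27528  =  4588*6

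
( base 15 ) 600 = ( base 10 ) 1350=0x546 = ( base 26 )1PO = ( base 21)316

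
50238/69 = 16746/23 = 728.09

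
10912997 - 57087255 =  - 46174258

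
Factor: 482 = 2^1*241^1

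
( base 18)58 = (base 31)35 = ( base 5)343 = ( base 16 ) 62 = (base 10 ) 98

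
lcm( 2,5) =10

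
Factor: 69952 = 2^6*1093^1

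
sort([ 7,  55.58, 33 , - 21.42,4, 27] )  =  [ - 21.42,  4,7,27  ,  33, 55.58] 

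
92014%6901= 2301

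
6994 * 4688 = 32787872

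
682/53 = 12 + 46/53 = 12.87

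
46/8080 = 23/4040 =0.01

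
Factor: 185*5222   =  966070= 2^1 * 5^1 * 7^1*37^1 *373^1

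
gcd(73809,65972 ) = 1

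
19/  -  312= - 1 + 293/312 = - 0.06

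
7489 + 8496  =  15985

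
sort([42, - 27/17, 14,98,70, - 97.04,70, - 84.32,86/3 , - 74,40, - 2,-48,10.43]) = [ - 97.04, - 84.32, - 74, - 48, - 2, - 27/17, 10.43,14,  86/3,40,42,70, 70 , 98]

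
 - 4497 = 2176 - 6673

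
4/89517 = 4/89517 = 0.00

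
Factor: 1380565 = 5^1*276113^1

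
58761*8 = 470088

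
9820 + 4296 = 14116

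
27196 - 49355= - 22159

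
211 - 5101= - 4890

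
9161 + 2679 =11840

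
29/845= 29/845 = 0.03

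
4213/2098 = 2 + 17/2098 = 2.01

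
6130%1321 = 846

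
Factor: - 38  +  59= 21= 3^1*7^1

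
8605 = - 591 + 9196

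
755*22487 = 16977685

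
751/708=1 + 43/708   =  1.06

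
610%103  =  95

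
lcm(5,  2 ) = 10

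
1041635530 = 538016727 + 503618803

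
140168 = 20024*7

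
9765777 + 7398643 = 17164420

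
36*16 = 576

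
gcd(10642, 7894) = 2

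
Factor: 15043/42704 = 2^(-4)*7^2*17^(-1)*157^( - 1)*307^1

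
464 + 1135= 1599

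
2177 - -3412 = 5589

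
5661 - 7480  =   - 1819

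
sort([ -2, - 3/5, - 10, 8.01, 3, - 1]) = [ - 10, - 2, - 1 ,-3/5, 3,  8.01] 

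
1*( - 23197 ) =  - 23197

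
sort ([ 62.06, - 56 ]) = [-56, 62.06]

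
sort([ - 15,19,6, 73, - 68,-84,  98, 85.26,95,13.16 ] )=[ - 84,-68, - 15,6,13.16,  19, 73, 85.26,  95,98]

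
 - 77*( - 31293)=2409561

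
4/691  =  4/691 = 0.01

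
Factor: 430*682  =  2^2*5^1*11^1*31^1 * 43^1 = 293260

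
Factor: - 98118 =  - 2^1 * 3^3*23^1 *79^1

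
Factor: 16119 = 3^4 * 199^1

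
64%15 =4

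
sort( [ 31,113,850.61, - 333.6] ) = [ - 333.6, 31, 113,850.61] 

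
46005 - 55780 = - 9775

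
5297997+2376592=7674589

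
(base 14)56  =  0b1001100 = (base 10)76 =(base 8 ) 114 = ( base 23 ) 37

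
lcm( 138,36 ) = 828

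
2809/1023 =2+ 763/1023 =2.75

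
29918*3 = 89754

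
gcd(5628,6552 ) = 84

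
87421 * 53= 4633313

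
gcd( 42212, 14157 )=1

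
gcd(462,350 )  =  14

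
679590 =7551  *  90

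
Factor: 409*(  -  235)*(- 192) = 2^6 * 3^1*5^1*47^1*409^1= 18454080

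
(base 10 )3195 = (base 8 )6173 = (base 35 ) 2la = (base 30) 3GF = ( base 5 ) 100240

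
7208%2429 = 2350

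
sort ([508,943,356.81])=[356.81,  508, 943]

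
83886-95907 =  - 12021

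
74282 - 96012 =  - 21730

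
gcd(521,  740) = 1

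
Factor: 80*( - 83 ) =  - 2^4*5^1* 83^1  =  - 6640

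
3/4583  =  3/4583 = 0.00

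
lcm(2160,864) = 4320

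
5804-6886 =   -  1082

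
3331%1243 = 845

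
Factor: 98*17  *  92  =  153272 = 2^3*7^2*17^1*23^1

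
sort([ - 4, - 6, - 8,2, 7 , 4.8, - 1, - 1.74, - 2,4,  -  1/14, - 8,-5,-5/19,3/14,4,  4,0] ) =[ - 8 , - 8, - 6, - 5, - 4, - 2,-1.74  ,-1,  -  5/19,-1/14,0,3/14,2, 4, 4,4, 4.8, 7]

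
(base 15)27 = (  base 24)1D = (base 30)17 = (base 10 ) 37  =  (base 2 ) 100101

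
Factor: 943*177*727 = 121344297 = 3^1*23^1 * 41^1*59^1*727^1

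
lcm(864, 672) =6048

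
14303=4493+9810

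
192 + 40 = 232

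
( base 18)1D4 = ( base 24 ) NA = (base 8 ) 1062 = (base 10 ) 562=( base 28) k2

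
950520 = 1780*534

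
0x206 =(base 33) fn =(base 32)g6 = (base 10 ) 518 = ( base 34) F8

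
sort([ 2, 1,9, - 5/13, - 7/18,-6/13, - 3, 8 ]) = [ - 3,  -  6/13, - 7/18 , - 5/13,  1,2,8 , 9 ] 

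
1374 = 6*229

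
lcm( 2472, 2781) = 22248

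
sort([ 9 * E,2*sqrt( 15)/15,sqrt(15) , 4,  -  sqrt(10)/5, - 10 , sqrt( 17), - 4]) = [ - 10, - 4, - sqrt( 10)/5, 2*sqrt( 15 ) /15,sqrt(15),4,sqrt ( 17), 9*E]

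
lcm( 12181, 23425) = 304525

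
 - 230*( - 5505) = 1266150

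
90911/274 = 331 + 217/274 = 331.79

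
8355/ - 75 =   -  557/5 = - 111.40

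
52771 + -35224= 17547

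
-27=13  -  40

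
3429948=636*5393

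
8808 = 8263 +545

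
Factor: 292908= 2^2*3^1*7^1*11^1*317^1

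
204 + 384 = 588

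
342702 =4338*79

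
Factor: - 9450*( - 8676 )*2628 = 215464989600 = 2^5*3^7*5^2*7^1*73^1*241^1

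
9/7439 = 9/7439  =  0.00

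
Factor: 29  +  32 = 61 = 61^1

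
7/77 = 1/11 =0.09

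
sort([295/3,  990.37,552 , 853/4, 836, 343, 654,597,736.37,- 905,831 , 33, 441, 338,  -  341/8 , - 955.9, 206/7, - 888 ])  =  [ - 955.9,-905, - 888, - 341/8,206/7, 33, 295/3, 853/4, 338, 343,441, 552, 597, 654, 736.37,  831, 836,990.37] 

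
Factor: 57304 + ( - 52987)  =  4317 = 3^1*1439^1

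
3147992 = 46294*68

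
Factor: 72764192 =2^5 * 31^1*73351^1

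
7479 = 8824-1345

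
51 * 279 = 14229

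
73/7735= 73/7735 = 0.01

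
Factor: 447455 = 5^1*89491^1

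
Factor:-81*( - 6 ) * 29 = 14094 =2^1  *  3^5*29^1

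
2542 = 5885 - 3343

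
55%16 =7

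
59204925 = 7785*7605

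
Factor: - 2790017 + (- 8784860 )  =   - 11574877^1= -  11574877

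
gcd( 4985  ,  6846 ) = 1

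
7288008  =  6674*1092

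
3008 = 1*3008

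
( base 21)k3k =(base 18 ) 198B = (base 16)22c7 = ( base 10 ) 8903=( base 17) 1ddc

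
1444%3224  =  1444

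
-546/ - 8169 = 26/389 = 0.07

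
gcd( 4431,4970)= 7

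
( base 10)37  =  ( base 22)1F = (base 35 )12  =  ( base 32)15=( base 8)45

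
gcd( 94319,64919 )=1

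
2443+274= 2717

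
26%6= 2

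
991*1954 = 1936414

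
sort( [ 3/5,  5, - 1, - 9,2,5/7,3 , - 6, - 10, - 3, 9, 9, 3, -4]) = [ - 10, - 9, - 6 , - 4, - 3,-1,  3/5,5/7,2 , 3,  3,5,  9, 9]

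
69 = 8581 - 8512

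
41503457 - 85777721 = - 44274264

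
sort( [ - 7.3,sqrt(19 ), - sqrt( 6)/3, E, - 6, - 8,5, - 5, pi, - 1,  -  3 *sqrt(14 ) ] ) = [ - 3* sqrt( 14), - 8, - 7.3, - 6, - 5,  -  1,-sqrt(6)/3,E,  pi,sqrt( 19 ),5 ] 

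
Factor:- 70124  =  -2^2*47^1 * 373^1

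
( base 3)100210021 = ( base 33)6i7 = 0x1BDF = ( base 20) hgf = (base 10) 7135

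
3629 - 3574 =55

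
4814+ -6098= - 1284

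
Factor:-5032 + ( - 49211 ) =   -  3^3*7^2 * 41^1 = - 54243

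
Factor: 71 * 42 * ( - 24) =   -  2^4*3^2*7^1*71^1 = - 71568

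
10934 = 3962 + 6972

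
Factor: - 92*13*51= - 60996 = - 2^2*3^1*13^1*17^1* 23^1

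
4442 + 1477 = 5919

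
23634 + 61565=85199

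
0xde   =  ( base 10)222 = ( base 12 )166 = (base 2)11011110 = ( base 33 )6O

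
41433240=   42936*965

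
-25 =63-88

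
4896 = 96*51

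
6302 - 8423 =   -  2121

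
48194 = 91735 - 43541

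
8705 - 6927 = 1778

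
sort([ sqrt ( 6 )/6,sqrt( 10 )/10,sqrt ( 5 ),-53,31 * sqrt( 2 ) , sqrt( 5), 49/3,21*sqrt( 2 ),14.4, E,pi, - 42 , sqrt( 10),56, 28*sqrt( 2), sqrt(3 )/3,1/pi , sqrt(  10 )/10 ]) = [ - 53, - 42,sqrt (10)/10, sqrt( 10 )/10, 1/pi,sqrt( 6) /6,sqrt(3 ) /3, sqrt(5),sqrt (5 ),E, pi,sqrt( 10), 14.4,49/3, 21*sqrt( 2 ),28*sqrt( 2 ), 31*sqrt(2 ),56]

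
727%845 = 727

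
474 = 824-350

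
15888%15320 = 568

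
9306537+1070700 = 10377237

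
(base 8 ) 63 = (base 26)1P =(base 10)51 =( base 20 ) 2b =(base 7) 102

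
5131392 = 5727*896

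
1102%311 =169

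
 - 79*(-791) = 62489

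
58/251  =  58/251 = 0.23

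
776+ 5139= 5915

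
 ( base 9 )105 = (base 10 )86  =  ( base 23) 3h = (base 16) 56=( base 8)126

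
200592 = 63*3184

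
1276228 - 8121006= - 6844778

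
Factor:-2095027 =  - 11^1*73^1*2609^1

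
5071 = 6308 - 1237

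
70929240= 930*76268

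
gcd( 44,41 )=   1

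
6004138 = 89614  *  67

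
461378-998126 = - 536748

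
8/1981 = 8/1981 = 0.00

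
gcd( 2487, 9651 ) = 3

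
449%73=11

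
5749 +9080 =14829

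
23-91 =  - 68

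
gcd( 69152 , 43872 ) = 32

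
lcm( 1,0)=0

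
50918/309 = 164 + 242/309 = 164.78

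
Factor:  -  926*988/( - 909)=914888/909 = 2^3*3^(  -  2)*13^1*19^1*101^( - 1 )*463^1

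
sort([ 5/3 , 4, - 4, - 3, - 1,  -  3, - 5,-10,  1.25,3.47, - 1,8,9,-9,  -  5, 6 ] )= [  -  10, - 9,  -  5,- 5,-4, - 3,-3, - 1, - 1,1.25 , 5/3, 3.47, 4,6,  8, 9 ]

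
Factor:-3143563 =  - 3143563^1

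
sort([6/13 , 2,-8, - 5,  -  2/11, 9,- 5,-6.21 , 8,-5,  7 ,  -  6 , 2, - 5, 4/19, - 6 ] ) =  [- 8,-6.21, - 6, - 6, - 5,-5,- 5 , - 5 , - 2/11,  4/19, 6/13,2, 2, 7, 8, 9 ]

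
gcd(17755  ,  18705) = 5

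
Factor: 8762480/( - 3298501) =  - 2^4*5^1*17^2*379^1*1117^( - 1)*2953^(-1 ) 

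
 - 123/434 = - 123/434 = - 0.28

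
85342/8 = 42671/4 = 10667.75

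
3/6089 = 3/6089  =  0.00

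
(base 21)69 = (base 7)252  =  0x87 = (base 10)135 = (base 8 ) 207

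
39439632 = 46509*848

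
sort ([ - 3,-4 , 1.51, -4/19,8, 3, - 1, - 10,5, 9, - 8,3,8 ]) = [ - 10, - 8,-4, - 3, - 1, - 4/19,1.51, 3, 3 , 5, 8, 8 , 9] 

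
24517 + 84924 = 109441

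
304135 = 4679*65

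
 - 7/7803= -7/7803 = -0.00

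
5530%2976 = 2554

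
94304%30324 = 3332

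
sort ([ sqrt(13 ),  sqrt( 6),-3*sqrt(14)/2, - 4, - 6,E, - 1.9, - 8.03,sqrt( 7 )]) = [-8.03,  -  6,-3*sqrt( 14) /2,  -  4, - 1.9, sqrt (6 ),sqrt( 7 ), E,sqrt( 13)] 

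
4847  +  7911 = 12758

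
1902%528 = 318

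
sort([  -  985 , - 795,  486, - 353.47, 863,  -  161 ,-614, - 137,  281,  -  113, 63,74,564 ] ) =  [ - 985, - 795,  -  614, - 353.47,  -  161, - 137, - 113,63,  74, 281, 486,564, 863]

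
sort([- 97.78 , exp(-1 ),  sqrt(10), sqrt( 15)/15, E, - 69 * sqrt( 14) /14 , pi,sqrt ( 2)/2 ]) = [ - 97.78 , - 69 * sqrt(14 ) /14 , sqrt( 15)/15,exp ( - 1),sqrt(2)/2,E, pi, sqrt( 10 ) ] 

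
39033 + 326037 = 365070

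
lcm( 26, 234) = 234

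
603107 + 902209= 1505316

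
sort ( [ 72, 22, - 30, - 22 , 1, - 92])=[ - 92 , - 30, - 22, 1,  22, 72]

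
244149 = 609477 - 365328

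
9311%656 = 127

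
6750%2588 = 1574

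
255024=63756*4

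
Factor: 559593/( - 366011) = -3^2*97^1  *  571^( - 1) = - 873/571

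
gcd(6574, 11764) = 346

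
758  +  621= 1379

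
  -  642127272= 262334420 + -904461692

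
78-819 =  - 741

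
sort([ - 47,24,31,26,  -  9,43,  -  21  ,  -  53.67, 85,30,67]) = [ - 53.67,-47, - 21, - 9,24, 26, 30 , 31,43,67 , 85]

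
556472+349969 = 906441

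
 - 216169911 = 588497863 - 804667774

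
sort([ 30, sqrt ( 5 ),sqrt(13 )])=[sqrt(5 ),sqrt ( 13 ) , 30]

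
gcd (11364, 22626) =6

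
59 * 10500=619500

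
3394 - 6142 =-2748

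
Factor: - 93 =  - 3^1*31^1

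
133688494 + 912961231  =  1046649725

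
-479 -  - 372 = - 107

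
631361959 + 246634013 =877995972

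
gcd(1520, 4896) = 16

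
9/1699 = 9/1699 = 0.01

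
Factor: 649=11^1*59^1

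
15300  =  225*68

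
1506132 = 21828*69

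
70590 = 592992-522402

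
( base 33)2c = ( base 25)33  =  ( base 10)78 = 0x4E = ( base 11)71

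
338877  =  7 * 48411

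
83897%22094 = 17615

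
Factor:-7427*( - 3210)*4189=99868566630 =2^1*3^1*5^1*7^1*59^1*71^1*107^1*1061^1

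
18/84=3/14 = 0.21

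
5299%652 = 83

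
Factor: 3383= 17^1*199^1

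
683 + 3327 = 4010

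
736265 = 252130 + 484135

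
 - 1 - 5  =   - 6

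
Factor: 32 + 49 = 3^4= 81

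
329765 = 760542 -430777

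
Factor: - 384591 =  - 3^1*17^1*7541^1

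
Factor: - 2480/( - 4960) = 2^( - 1 ) = 1/2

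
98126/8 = 49063/4 = 12265.75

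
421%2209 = 421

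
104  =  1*104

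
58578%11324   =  1958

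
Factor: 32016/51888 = 29^1 * 47^(-1)= 29/47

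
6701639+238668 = 6940307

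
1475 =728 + 747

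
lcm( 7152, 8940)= 35760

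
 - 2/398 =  - 1/199 =-0.01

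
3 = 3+0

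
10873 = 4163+6710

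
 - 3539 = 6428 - 9967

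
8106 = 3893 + 4213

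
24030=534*45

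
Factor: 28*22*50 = 2^4*5^2*7^1*11^1 = 30800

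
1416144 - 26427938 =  - 25011794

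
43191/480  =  89 + 157/160  =  89.98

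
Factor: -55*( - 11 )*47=28435  =  5^1*11^2 *47^1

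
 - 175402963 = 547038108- 722441071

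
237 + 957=1194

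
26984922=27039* 998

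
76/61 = 76/61 = 1.25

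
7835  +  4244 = 12079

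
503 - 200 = 303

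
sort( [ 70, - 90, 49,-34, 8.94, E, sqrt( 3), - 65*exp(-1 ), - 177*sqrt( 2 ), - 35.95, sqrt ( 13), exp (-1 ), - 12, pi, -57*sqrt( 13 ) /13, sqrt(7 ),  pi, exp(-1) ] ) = [- 177 * sqrt( 2 ), - 90, - 35.95 , - 34,  -  65* exp( -1),- 57*sqrt (13) /13, - 12,  exp ( - 1), exp( - 1), sqrt (3 ), sqrt(7 ), E, pi,  pi,sqrt(13 ), 8.94,49,  70] 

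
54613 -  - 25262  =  79875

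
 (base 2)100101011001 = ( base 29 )2of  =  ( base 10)2393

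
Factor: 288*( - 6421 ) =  - 2^5 * 3^2*6421^1 = - 1849248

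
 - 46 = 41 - 87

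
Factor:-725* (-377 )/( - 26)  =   - 2^( - 1) * 5^2*29^2 = -  21025/2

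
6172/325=18 + 322/325= 18.99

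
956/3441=956/3441=0.28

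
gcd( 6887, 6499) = 97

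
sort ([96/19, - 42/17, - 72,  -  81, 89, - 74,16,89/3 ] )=[ - 81, - 74, - 72,-42/17,96/19, 16, 89/3, 89]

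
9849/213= 46  +  17/71 = 46.24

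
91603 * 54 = 4946562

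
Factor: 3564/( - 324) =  - 11 = - 11^1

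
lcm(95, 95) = 95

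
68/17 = 4=4.00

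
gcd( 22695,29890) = 5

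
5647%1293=475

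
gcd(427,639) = 1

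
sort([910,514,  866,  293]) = [ 293, 514,866,  910]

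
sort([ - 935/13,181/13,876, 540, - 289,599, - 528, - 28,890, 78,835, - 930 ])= [ - 930, - 528, - 289, - 935/13, - 28, 181/13,78, 540,599,835, 876,890 ]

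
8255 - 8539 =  - 284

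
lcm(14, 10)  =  70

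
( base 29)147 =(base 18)2HA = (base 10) 964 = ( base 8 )1704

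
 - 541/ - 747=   541/747= 0.72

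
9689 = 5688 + 4001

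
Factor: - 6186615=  - 3^1 * 5^1 * 193^1*2137^1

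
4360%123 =55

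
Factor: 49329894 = 2^1*3^1*23^1*179^1 * 1997^1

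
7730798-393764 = 7337034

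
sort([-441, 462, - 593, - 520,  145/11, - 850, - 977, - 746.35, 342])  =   [ - 977, - 850, - 746.35, -593, - 520,- 441, 145/11, 342, 462 ]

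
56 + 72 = 128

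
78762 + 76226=154988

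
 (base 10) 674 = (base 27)OQ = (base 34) js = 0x2A2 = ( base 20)1de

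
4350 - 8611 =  - 4261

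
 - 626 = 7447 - 8073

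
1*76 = 76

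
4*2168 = 8672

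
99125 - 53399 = 45726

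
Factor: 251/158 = 2^( - 1)*79^ ( - 1)*251^1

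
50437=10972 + 39465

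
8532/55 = 8532/55 = 155.13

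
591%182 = 45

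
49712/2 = 24856 = 24856.00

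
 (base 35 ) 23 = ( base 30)2d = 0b1001001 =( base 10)73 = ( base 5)243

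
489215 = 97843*5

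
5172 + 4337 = 9509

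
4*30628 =122512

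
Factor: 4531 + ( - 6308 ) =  - 1777 = - 1777^1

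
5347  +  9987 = 15334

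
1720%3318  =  1720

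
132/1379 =132/1379 = 0.10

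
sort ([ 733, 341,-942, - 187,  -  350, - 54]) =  [-942  ,-350,-187,-54,  341, 733]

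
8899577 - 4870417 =4029160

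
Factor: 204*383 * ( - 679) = - 2^2*3^1* 7^1*17^1*  97^1*383^1= - 53051628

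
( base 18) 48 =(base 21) 3h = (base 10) 80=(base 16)50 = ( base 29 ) 2M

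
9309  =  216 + 9093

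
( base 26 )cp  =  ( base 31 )ar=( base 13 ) 1CC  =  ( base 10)337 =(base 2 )101010001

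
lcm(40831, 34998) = 244986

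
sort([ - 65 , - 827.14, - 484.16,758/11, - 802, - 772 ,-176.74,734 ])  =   [ - 827.14, - 802, - 772, - 484.16, - 176.74, - 65, 758/11 , 734] 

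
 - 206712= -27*7656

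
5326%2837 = 2489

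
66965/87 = 66965/87 = 769.71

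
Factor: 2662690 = 2^1*5^1*266269^1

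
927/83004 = 309/27668 = 0.01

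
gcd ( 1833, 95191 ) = 1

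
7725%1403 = 710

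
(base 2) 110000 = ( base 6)120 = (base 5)143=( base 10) 48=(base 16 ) 30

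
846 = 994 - 148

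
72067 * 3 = 216201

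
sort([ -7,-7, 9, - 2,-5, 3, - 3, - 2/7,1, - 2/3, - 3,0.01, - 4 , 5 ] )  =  [ - 7, - 7 , - 5, - 4,- 3, - 3, - 2, - 2/3,-2/7 , 0.01, 1, 3,5, 9]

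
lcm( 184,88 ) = 2024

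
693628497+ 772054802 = 1465683299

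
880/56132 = 220/14033 = 0.02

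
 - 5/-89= 5/89 = 0.06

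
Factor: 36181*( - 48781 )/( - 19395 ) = 1764945361/19395 =3^( - 2)*5^(-1)*97^1*373^1*431^( - 1)*48781^1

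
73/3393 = 73/3393 = 0.02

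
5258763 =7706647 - 2447884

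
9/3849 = 3/1283 = 0.00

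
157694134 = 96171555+61522579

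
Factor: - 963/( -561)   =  3^1*11^(-1 )*17^ ( - 1 ) * 107^1  =  321/187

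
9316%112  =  20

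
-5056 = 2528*(-2 )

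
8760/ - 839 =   -  8760/839 = - 10.44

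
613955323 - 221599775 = 392355548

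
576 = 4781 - 4205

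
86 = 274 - 188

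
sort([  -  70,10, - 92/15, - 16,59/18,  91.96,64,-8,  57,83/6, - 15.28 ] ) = [ - 70, - 16, - 15.28, - 8, - 92/15,  59/18,10,83/6 , 57, 64,  91.96]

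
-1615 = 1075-2690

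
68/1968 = 17/492  =  0.03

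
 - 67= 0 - 67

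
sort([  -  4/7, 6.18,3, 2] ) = [-4/7 , 2,3,  6.18]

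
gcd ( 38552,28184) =8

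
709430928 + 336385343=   1045816271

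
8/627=8/627 = 0.01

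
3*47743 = 143229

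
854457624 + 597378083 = 1451835707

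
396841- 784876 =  - 388035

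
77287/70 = 1104 + 1/10 = 1104.10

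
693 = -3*( - 231 )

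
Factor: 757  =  757^1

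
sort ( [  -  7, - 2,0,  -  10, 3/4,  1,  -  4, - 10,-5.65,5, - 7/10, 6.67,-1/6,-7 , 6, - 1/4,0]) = [ - 10, - 10, - 7, - 7,-5.65, - 4,-2, - 7/10,-1/4,-1/6,0,0,3/4, 1, 5,6,6.67]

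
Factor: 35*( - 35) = - 5^2 * 7^2  =  -1225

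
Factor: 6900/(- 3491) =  -2^2*3^1*5^2*23^1*3491^( - 1)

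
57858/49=57858/49 =1180.78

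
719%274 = 171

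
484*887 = 429308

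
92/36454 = 46/18227 = 0.00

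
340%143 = 54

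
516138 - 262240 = 253898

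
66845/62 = 66845/62= 1078.15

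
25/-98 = -1  +  73/98  =  - 0.26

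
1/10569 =1/10569 = 0.00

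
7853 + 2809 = 10662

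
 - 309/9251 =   -  309/9251 =-0.03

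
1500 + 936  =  2436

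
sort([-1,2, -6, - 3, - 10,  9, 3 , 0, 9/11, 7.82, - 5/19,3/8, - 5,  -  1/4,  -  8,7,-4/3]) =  [-10,-8, - 6,-5,-3 , - 4/3,-1,  -  5/19 , - 1/4,0 , 3/8,  9/11, 2,3,7,7.82,9 ] 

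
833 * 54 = 44982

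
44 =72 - 28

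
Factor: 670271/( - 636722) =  - 2^( - 1 )*7^2*241^(-1 )*1321^( - 1)*13679^1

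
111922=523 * 214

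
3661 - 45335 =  - 41674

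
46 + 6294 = 6340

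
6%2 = 0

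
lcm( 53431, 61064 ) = 427448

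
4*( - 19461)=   -  77844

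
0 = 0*33652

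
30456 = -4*( -7614 ) 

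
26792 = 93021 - 66229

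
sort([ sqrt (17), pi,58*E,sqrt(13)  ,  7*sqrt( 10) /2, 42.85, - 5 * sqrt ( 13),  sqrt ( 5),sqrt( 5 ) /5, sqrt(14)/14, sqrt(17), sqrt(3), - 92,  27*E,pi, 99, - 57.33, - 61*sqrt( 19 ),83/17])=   [ -61 * sqrt( 19), - 92,-57.33, - 5*sqrt(13 ),  sqrt (14)/14 , sqrt( 5 )/5 , sqrt(3 ) , sqrt ( 5 ), pi,  pi  ,  sqrt(13 ), sqrt ( 17 ), sqrt(17), 83/17,7*sqrt(10)/2,42.85,27*E,99, 58*E] 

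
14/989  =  14/989 = 0.01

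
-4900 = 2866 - 7766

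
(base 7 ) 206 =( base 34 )32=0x68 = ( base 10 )104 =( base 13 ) 80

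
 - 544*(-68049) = 37018656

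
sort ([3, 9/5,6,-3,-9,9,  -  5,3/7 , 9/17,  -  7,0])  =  [-9,-7,  -  5,-3,  0,3/7,9/17, 9/5,3,6,9 ] 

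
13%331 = 13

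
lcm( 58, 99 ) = 5742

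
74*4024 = 297776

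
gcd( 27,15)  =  3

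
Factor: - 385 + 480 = 5^1*19^1 = 95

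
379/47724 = 379/47724 = 0.01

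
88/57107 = 88/57107 = 0.00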